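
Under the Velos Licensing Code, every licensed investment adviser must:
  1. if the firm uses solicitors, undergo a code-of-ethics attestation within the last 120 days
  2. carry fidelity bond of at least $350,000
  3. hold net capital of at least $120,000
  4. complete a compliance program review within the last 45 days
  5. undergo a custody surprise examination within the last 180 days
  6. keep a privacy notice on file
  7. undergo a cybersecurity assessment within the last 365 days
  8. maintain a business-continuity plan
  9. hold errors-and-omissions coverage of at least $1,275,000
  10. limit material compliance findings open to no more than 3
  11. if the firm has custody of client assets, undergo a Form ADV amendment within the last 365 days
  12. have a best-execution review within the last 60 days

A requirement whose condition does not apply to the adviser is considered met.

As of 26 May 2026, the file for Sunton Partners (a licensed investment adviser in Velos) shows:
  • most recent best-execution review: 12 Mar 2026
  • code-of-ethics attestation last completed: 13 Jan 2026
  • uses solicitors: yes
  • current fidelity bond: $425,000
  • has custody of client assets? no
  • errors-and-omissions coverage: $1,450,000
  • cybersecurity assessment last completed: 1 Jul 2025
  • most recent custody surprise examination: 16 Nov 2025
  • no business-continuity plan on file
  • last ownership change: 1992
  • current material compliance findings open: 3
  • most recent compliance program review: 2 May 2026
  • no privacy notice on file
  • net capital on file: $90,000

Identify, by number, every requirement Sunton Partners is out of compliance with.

1. condition 'uses solicitors' holds; code-of-ethics attestation 133 days ago vs limit 120 → not met
2. fidelity bond $425,000 ≥ $350,000 → met
3. net capital $90,000 < $120,000 → not met
4. compliance program review 24 days ago vs limit 45 → met
5. custody surprise examination 191 days ago vs limit 180 → not met
6. privacy notice absent → not met
7. cybersecurity assessment 329 days ago vs limit 365 → met
8. business-continuity plan absent → not met
9. errors-and-omissions coverage $1,450,000 ≥ $1,275,000 → met
10. material compliance findings open 3 ≤ 3 → met
11. condition 'has custody of client assets' does not hold → requirement n/a → met
12. best-execution review 75 days ago vs limit 60 → not met
Not met: 1, 3, 5, 6, 8, 12

1, 3, 5, 6, 8, 12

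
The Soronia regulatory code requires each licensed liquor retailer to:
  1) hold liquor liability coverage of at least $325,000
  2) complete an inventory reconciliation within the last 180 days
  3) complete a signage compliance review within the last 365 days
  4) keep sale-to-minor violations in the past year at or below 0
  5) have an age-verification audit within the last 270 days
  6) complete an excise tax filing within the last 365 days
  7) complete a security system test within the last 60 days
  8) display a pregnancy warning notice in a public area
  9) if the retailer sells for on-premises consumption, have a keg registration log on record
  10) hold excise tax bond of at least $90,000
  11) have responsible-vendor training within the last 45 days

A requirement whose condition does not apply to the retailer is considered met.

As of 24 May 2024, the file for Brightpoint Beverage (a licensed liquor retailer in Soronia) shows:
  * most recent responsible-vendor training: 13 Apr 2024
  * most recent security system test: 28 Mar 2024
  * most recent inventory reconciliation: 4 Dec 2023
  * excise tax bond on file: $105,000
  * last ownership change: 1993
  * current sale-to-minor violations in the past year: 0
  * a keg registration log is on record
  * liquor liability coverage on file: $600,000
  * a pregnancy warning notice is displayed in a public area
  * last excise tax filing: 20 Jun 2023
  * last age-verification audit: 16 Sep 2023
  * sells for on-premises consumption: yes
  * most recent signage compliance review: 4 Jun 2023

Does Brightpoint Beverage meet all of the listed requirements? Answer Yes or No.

Yes

1. liquor liability coverage $600,000 ≥ $325,000 → met
2. inventory reconciliation 172 days ago vs limit 180 → met
3. signage compliance review 355 days ago vs limit 365 → met
4. sale-to-minor violations in the past year 0 ≤ 0 → met
5. age-verification audit 251 days ago vs limit 270 → met
6. excise tax filing 339 days ago vs limit 365 → met
7. security system test 57 days ago vs limit 60 → met
8. pregnancy warning notice present → met
9. condition 'sells for on-premises consumption' holds; keg registration log present → met
10. excise tax bond $105,000 ≥ $90,000 → met
11. responsible-vendor training 41 days ago vs limit 45 → met
All met.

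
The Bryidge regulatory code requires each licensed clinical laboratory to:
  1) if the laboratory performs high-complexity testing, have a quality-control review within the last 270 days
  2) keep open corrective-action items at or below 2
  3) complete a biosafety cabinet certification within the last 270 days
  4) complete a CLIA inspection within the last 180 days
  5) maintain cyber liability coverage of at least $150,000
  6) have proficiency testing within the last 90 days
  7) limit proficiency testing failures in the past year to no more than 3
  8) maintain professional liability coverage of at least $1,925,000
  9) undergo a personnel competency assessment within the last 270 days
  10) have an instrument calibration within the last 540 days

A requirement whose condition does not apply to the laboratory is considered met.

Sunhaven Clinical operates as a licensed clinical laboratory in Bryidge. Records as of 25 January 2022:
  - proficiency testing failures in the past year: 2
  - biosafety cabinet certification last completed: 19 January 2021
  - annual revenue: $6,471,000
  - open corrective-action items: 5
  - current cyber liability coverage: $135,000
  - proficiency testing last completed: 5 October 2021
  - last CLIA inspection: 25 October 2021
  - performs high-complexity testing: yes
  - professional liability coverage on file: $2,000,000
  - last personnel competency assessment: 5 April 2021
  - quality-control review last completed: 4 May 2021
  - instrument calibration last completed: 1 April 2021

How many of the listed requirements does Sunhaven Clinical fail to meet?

1. condition 'performs high-complexity testing' holds; quality-control review 266 days ago vs limit 270 → met
2. open corrective-action items 5 > 2 → not met
3. biosafety cabinet certification 371 days ago vs limit 270 → not met
4. CLIA inspection 92 days ago vs limit 180 → met
5. cyber liability coverage $135,000 < $150,000 → not met
6. proficiency testing 112 days ago vs limit 90 → not met
7. proficiency testing failures in the past year 2 ≤ 3 → met
8. professional liability coverage $2,000,000 ≥ $1,925,000 → met
9. personnel competency assessment 295 days ago vs limit 270 → not met
10. instrument calibration 299 days ago vs limit 540 → met
Not met: 5 of 10

5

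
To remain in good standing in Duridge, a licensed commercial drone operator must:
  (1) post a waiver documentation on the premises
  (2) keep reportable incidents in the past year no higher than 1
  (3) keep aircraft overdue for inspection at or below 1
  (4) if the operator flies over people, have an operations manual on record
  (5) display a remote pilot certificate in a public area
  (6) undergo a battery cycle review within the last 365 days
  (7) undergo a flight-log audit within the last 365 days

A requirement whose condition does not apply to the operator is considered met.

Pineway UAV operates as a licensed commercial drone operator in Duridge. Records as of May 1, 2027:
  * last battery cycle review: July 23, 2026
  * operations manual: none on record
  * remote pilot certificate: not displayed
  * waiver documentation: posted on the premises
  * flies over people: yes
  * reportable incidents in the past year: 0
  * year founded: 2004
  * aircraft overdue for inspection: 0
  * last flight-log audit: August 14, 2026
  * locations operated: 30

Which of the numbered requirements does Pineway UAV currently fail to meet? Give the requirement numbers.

4, 5

1. waiver documentation present → met
2. reportable incidents in the past year 0 ≤ 1 → met
3. aircraft overdue for inspection 0 ≤ 1 → met
4. condition 'flies over people' holds; operations manual absent → not met
5. remote pilot certificate absent → not met
6. battery cycle review 282 days ago vs limit 365 → met
7. flight-log audit 260 days ago vs limit 365 → met
Not met: 4, 5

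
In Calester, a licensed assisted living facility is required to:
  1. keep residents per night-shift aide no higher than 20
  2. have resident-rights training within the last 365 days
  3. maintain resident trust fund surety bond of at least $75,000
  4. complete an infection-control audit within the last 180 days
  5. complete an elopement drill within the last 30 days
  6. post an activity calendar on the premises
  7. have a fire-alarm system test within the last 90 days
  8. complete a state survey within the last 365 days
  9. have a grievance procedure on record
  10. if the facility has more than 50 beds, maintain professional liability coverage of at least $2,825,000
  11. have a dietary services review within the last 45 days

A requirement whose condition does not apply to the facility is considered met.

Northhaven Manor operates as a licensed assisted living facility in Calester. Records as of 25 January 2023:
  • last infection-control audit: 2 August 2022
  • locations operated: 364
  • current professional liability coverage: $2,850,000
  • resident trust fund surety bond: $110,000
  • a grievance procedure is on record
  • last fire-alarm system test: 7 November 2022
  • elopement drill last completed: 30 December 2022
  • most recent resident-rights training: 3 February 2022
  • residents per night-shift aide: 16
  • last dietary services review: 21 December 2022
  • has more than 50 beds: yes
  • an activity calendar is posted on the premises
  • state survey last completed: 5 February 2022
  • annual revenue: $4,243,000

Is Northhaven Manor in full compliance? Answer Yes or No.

1. residents per night-shift aide 16 ≤ 20 → met
2. resident-rights training 356 days ago vs limit 365 → met
3. resident trust fund surety bond $110,000 ≥ $75,000 → met
4. infection-control audit 176 days ago vs limit 180 → met
5. elopement drill 26 days ago vs limit 30 → met
6. activity calendar present → met
7. fire-alarm system test 79 days ago vs limit 90 → met
8. state survey 354 days ago vs limit 365 → met
9. grievance procedure present → met
10. condition 'has more than 50 beds' holds; professional liability coverage $2,850,000 ≥ $2,825,000 → met
11. dietary services review 35 days ago vs limit 45 → met
All met.

Yes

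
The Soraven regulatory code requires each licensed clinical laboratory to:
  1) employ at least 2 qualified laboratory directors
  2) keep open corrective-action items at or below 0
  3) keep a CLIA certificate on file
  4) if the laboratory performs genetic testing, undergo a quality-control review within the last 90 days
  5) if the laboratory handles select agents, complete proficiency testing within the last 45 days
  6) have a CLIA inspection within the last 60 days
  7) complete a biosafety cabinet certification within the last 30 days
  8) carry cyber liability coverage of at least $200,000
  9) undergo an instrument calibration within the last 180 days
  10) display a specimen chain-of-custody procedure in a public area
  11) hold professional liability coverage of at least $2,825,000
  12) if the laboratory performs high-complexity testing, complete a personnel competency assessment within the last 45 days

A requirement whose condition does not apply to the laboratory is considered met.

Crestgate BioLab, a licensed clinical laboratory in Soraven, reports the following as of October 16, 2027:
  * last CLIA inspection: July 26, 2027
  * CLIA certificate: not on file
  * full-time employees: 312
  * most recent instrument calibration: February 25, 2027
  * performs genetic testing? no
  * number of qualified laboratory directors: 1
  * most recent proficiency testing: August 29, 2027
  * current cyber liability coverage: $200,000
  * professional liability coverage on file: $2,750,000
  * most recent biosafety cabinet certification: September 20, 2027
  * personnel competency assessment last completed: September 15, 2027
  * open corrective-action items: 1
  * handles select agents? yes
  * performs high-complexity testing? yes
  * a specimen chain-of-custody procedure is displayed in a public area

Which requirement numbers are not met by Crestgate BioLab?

1, 2, 3, 5, 6, 9, 11

1. qualified laboratory directors 1 < 2 → not met
2. open corrective-action items 1 > 0 → not met
3. CLIA certificate absent → not met
4. condition 'performs genetic testing' does not hold → requirement n/a → met
5. condition 'handles select agents' holds; proficiency testing 48 days ago vs limit 45 → not met
6. CLIA inspection 82 days ago vs limit 60 → not met
7. biosafety cabinet certification 26 days ago vs limit 30 → met
8. cyber liability coverage $200,000 ≥ $200,000 → met
9. instrument calibration 233 days ago vs limit 180 → not met
10. specimen chain-of-custody procedure present → met
11. professional liability coverage $2,750,000 < $2,825,000 → not met
12. condition 'performs high-complexity testing' holds; personnel competency assessment 31 days ago vs limit 45 → met
Not met: 1, 2, 3, 5, 6, 9, 11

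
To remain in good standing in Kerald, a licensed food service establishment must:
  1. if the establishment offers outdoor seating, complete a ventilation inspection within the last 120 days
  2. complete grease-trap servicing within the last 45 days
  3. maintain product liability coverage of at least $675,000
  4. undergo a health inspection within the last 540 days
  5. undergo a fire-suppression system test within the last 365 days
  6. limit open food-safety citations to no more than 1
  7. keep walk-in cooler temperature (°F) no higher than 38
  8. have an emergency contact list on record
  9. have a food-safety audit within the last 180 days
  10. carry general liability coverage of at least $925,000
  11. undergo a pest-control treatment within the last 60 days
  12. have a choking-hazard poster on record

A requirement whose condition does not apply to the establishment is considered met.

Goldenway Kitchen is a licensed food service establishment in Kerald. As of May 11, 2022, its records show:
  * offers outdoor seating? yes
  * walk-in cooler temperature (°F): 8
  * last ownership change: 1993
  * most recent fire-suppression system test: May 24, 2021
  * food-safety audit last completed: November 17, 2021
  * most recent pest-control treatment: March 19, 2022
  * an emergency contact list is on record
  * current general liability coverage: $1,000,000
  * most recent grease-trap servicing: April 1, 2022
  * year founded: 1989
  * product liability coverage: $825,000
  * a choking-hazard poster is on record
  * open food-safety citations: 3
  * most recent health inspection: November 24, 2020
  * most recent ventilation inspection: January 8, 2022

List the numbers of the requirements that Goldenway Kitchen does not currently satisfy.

1, 6

1. condition 'offers outdoor seating' holds; ventilation inspection 123 days ago vs limit 120 → not met
2. grease-trap servicing 40 days ago vs limit 45 → met
3. product liability coverage $825,000 ≥ $675,000 → met
4. health inspection 533 days ago vs limit 540 → met
5. fire-suppression system test 352 days ago vs limit 365 → met
6. open food-safety citations 3 > 1 → not met
7. walk-in cooler temperature (°F) 8 ≤ 38 → met
8. emergency contact list present → met
9. food-safety audit 175 days ago vs limit 180 → met
10. general liability coverage $1,000,000 ≥ $925,000 → met
11. pest-control treatment 53 days ago vs limit 60 → met
12. choking-hazard poster present → met
Not met: 1, 6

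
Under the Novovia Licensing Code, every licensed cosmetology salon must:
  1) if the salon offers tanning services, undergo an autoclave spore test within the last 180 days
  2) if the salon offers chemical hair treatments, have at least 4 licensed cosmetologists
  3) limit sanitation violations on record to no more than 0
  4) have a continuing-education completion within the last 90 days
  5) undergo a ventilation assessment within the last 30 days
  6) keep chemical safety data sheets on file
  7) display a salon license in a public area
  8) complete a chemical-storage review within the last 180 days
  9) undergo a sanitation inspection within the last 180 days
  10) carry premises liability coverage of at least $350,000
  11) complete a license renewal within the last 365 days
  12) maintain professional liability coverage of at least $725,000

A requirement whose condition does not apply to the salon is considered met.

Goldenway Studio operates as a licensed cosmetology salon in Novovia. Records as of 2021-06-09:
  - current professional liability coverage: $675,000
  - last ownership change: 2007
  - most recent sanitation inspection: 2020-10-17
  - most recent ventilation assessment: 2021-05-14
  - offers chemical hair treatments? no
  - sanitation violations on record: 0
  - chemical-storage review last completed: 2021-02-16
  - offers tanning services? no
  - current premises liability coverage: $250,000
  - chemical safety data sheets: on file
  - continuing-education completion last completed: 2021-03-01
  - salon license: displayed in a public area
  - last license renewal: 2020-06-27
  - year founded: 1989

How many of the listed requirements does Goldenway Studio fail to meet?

1. condition 'offers tanning services' does not hold → requirement n/a → met
2. condition 'offers chemical hair treatments' does not hold → requirement n/a → met
3. sanitation violations on record 0 ≤ 0 → met
4. continuing-education completion 100 days ago vs limit 90 → not met
5. ventilation assessment 26 days ago vs limit 30 → met
6. chemical safety data sheets present → met
7. salon license present → met
8. chemical-storage review 113 days ago vs limit 180 → met
9. sanitation inspection 235 days ago vs limit 180 → not met
10. premises liability coverage $250,000 < $350,000 → not met
11. license renewal 347 days ago vs limit 365 → met
12. professional liability coverage $675,000 < $725,000 → not met
Not met: 4 of 12

4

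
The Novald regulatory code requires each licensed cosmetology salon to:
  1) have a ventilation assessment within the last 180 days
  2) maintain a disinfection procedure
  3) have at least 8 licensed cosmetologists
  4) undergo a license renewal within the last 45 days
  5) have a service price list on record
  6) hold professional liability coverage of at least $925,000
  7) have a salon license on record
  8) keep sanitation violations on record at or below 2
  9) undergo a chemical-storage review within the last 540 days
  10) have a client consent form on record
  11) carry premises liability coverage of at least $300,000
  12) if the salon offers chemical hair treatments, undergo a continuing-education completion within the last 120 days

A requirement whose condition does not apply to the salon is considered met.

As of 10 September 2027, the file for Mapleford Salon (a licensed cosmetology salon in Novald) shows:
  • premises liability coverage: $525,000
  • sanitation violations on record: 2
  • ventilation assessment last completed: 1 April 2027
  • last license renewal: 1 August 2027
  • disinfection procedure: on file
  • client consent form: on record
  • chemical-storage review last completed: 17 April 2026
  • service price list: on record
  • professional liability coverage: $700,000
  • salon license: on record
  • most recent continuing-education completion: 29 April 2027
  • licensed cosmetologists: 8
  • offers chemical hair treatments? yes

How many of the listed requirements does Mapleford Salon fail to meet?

1. ventilation assessment 162 days ago vs limit 180 → met
2. disinfection procedure present → met
3. licensed cosmetologists 8 ≥ 8 → met
4. license renewal 40 days ago vs limit 45 → met
5. service price list present → met
6. professional liability coverage $700,000 < $925,000 → not met
7. salon license present → met
8. sanitation violations on record 2 ≤ 2 → met
9. chemical-storage review 511 days ago vs limit 540 → met
10. client consent form present → met
11. premises liability coverage $525,000 ≥ $300,000 → met
12. condition 'offers chemical hair treatments' holds; continuing-education completion 134 days ago vs limit 120 → not met
Not met: 2 of 12

2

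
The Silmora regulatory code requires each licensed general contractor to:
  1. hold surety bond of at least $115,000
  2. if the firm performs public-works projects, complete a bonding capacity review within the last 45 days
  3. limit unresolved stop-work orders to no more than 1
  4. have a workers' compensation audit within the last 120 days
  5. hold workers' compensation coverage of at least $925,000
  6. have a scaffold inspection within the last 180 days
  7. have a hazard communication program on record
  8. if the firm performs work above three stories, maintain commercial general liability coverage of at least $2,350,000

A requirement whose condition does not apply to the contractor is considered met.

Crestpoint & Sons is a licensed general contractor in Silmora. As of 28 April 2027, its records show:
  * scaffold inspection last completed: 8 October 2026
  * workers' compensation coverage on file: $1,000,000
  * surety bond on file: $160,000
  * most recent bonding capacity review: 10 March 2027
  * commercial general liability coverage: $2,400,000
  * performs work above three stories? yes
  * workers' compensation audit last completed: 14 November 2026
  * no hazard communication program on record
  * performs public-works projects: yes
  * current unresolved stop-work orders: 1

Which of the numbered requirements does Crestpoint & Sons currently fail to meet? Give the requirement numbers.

1. surety bond $160,000 ≥ $115,000 → met
2. condition 'performs public-works projects' holds; bonding capacity review 49 days ago vs limit 45 → not met
3. unresolved stop-work orders 1 ≤ 1 → met
4. workers' compensation audit 165 days ago vs limit 120 → not met
5. workers' compensation coverage $1,000,000 ≥ $925,000 → met
6. scaffold inspection 202 days ago vs limit 180 → not met
7. hazard communication program absent → not met
8. condition 'performs work above three stories' holds; commercial general liability coverage $2,400,000 ≥ $2,350,000 → met
Not met: 2, 4, 6, 7

2, 4, 6, 7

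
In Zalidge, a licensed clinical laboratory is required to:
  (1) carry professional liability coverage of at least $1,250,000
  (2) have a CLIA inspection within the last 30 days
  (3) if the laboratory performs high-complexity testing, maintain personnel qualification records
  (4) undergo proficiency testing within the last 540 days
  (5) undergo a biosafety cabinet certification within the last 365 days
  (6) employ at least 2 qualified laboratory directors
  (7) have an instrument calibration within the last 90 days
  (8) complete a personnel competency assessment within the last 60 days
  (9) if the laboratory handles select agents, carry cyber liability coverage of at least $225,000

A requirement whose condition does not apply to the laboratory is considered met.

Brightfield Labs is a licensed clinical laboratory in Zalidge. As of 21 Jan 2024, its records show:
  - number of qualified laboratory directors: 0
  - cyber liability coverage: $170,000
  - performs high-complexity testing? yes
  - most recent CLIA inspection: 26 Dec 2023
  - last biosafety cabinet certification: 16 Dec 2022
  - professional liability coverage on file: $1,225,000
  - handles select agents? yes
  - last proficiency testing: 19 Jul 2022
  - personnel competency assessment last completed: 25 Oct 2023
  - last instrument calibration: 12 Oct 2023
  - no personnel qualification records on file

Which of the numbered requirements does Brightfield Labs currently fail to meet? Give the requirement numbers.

1. professional liability coverage $1,225,000 < $1,250,000 → not met
2. CLIA inspection 26 days ago vs limit 30 → met
3. condition 'performs high-complexity testing' holds; personnel qualification records absent → not met
4. proficiency testing 551 days ago vs limit 540 → not met
5. biosafety cabinet certification 401 days ago vs limit 365 → not met
6. qualified laboratory directors 0 < 2 → not met
7. instrument calibration 101 days ago vs limit 90 → not met
8. personnel competency assessment 88 days ago vs limit 60 → not met
9. condition 'handles select agents' holds; cyber liability coverage $170,000 < $225,000 → not met
Not met: 1, 3, 4, 5, 6, 7, 8, 9

1, 3, 4, 5, 6, 7, 8, 9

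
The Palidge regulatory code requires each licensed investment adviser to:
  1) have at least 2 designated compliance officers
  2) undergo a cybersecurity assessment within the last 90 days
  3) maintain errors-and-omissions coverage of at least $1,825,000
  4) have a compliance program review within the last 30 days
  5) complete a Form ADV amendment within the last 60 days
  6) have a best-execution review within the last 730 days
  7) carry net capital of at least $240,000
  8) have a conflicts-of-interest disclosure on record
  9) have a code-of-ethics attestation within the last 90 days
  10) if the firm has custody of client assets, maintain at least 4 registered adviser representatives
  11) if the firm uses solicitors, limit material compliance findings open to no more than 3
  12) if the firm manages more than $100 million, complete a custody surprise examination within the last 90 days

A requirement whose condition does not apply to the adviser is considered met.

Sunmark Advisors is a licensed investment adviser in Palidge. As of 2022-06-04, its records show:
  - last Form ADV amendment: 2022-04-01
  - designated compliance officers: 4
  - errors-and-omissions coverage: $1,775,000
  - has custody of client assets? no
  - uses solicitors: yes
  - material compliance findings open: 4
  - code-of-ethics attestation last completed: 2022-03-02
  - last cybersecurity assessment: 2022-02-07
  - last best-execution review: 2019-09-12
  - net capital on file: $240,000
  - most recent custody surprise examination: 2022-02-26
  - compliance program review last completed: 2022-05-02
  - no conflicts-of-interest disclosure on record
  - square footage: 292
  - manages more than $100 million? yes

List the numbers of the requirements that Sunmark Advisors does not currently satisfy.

2, 3, 4, 5, 6, 8, 9, 11, 12

1. designated compliance officers 4 ≥ 2 → met
2. cybersecurity assessment 117 days ago vs limit 90 → not met
3. errors-and-omissions coverage $1,775,000 < $1,825,000 → not met
4. compliance program review 33 days ago vs limit 30 → not met
5. Form ADV amendment 64 days ago vs limit 60 → not met
6. best-execution review 996 days ago vs limit 730 → not met
7. net capital $240,000 ≥ $240,000 → met
8. conflicts-of-interest disclosure absent → not met
9. code-of-ethics attestation 94 days ago vs limit 90 → not met
10. condition 'has custody of client assets' does not hold → requirement n/a → met
11. condition 'uses solicitors' holds; material compliance findings open 4 > 3 → not met
12. condition 'manages more than $100 million' holds; custody surprise examination 98 days ago vs limit 90 → not met
Not met: 2, 3, 4, 5, 6, 8, 9, 11, 12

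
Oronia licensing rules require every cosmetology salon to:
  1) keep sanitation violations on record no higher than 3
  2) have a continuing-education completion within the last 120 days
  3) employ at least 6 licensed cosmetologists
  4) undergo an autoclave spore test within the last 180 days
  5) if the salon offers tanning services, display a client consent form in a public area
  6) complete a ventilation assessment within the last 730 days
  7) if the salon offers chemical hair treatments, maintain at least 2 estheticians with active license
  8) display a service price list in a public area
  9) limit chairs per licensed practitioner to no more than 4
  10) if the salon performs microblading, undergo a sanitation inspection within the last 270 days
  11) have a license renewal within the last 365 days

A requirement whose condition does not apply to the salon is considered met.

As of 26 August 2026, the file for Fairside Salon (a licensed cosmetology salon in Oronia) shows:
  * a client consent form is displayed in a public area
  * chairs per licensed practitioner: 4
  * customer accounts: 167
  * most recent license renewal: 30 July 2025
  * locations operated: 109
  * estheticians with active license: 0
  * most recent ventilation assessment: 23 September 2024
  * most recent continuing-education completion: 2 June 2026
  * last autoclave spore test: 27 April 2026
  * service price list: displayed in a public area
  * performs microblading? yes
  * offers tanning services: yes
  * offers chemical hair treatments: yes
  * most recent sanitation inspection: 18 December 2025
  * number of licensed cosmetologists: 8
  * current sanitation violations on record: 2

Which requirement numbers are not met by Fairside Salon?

7, 11

1. sanitation violations on record 2 ≤ 3 → met
2. continuing-education completion 85 days ago vs limit 120 → met
3. licensed cosmetologists 8 ≥ 6 → met
4. autoclave spore test 121 days ago vs limit 180 → met
5. condition 'offers tanning services' holds; client consent form present → met
6. ventilation assessment 702 days ago vs limit 730 → met
7. condition 'offers chemical hair treatments' holds; estheticians with active license 0 < 2 → not met
8. service price list present → met
9. chairs per licensed practitioner 4 ≤ 4 → met
10. condition 'performs microblading' holds; sanitation inspection 251 days ago vs limit 270 → met
11. license renewal 392 days ago vs limit 365 → not met
Not met: 7, 11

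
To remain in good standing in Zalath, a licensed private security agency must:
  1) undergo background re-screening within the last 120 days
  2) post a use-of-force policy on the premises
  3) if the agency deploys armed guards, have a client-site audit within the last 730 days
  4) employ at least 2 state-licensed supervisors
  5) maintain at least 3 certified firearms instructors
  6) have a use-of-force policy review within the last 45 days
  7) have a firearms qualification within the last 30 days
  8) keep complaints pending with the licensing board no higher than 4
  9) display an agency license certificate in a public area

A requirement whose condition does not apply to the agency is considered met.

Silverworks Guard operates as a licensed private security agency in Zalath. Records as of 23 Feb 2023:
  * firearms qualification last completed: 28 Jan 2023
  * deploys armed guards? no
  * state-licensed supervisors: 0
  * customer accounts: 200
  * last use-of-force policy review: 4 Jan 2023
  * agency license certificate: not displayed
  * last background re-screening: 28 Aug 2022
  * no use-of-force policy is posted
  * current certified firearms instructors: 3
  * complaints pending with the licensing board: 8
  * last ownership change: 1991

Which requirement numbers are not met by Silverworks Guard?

1, 2, 4, 6, 8, 9

1. background re-screening 179 days ago vs limit 120 → not met
2. use-of-force policy absent → not met
3. condition 'deploys armed guards' does not hold → requirement n/a → met
4. state-licensed supervisors 0 < 2 → not met
5. certified firearms instructors 3 ≥ 3 → met
6. use-of-force policy review 50 days ago vs limit 45 → not met
7. firearms qualification 26 days ago vs limit 30 → met
8. complaints pending with the licensing board 8 > 4 → not met
9. agency license certificate absent → not met
Not met: 1, 2, 4, 6, 8, 9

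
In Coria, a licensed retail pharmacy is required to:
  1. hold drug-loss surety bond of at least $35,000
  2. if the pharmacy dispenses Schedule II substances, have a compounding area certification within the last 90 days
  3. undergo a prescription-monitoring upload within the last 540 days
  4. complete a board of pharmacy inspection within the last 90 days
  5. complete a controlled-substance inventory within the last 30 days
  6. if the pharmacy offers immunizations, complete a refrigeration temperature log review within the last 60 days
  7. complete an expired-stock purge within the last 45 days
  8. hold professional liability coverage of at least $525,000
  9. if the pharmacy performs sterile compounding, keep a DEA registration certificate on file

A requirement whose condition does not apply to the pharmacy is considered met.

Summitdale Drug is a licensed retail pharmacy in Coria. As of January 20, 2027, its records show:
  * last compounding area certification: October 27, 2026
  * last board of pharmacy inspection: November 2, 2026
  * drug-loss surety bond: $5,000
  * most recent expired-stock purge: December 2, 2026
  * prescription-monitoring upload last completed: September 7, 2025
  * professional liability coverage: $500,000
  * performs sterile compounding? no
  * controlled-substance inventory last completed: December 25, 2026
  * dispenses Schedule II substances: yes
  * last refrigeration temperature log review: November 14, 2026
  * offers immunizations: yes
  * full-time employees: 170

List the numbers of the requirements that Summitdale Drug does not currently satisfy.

1. drug-loss surety bond $5,000 < $35,000 → not met
2. condition 'dispenses Schedule II substances' holds; compounding area certification 85 days ago vs limit 90 → met
3. prescription-monitoring upload 500 days ago vs limit 540 → met
4. board of pharmacy inspection 79 days ago vs limit 90 → met
5. controlled-substance inventory 26 days ago vs limit 30 → met
6. condition 'offers immunizations' holds; refrigeration temperature log review 67 days ago vs limit 60 → not met
7. expired-stock purge 49 days ago vs limit 45 → not met
8. professional liability coverage $500,000 < $525,000 → not met
9. condition 'performs sterile compounding' does not hold → requirement n/a → met
Not met: 1, 6, 7, 8

1, 6, 7, 8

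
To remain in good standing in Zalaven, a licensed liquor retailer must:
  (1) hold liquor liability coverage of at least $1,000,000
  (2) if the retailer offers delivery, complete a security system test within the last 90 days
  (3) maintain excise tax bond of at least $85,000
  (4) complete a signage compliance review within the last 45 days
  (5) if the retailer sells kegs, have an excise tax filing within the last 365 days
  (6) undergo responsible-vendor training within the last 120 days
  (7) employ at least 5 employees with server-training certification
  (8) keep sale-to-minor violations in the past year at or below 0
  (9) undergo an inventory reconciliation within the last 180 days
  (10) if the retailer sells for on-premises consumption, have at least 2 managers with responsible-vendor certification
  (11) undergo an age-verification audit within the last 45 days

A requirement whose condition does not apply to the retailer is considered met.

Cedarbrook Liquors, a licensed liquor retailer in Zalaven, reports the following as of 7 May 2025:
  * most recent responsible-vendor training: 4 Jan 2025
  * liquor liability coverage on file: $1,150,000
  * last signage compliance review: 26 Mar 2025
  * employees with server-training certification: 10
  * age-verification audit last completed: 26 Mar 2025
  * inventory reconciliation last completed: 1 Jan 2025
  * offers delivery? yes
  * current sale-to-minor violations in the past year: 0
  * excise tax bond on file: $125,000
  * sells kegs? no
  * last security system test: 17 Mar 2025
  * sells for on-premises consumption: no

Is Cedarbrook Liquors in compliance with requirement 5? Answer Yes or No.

Yes

5. condition 'sells kegs' does not hold → requirement n/a → met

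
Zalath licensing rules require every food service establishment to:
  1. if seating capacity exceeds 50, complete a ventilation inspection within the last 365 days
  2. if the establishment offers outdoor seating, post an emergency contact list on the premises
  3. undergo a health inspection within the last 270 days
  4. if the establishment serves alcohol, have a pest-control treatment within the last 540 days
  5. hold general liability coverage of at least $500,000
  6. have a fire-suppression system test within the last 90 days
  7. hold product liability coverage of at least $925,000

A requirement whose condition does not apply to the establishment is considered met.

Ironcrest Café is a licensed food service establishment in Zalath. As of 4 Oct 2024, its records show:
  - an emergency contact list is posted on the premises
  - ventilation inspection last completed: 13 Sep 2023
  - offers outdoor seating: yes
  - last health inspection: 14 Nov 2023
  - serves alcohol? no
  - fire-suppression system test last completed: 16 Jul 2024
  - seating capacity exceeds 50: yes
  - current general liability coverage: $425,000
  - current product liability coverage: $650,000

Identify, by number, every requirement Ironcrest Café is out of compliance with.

1. condition 'seating capacity exceeds 50' holds; ventilation inspection 387 days ago vs limit 365 → not met
2. condition 'offers outdoor seating' holds; emergency contact list present → met
3. health inspection 325 days ago vs limit 270 → not met
4. condition 'serves alcohol' does not hold → requirement n/a → met
5. general liability coverage $425,000 < $500,000 → not met
6. fire-suppression system test 80 days ago vs limit 90 → met
7. product liability coverage $650,000 < $925,000 → not met
Not met: 1, 3, 5, 7

1, 3, 5, 7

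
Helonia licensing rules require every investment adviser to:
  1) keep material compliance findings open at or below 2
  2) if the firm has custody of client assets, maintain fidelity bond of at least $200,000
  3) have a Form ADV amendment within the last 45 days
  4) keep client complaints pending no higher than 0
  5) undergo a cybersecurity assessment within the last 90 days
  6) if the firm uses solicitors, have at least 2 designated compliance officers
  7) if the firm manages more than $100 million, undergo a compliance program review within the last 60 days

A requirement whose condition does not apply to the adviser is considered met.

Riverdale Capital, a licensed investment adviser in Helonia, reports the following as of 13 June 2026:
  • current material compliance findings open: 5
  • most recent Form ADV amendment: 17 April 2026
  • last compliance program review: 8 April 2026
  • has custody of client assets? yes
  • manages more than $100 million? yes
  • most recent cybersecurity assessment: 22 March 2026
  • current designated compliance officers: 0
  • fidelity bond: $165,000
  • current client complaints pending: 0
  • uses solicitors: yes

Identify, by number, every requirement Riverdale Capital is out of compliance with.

1, 2, 3, 6, 7

1. material compliance findings open 5 > 2 → not met
2. condition 'has custody of client assets' holds; fidelity bond $165,000 < $200,000 → not met
3. Form ADV amendment 57 days ago vs limit 45 → not met
4. client complaints pending 0 ≤ 0 → met
5. cybersecurity assessment 83 days ago vs limit 90 → met
6. condition 'uses solicitors' holds; designated compliance officers 0 < 2 → not met
7. condition 'manages more than $100 million' holds; compliance program review 66 days ago vs limit 60 → not met
Not met: 1, 2, 3, 6, 7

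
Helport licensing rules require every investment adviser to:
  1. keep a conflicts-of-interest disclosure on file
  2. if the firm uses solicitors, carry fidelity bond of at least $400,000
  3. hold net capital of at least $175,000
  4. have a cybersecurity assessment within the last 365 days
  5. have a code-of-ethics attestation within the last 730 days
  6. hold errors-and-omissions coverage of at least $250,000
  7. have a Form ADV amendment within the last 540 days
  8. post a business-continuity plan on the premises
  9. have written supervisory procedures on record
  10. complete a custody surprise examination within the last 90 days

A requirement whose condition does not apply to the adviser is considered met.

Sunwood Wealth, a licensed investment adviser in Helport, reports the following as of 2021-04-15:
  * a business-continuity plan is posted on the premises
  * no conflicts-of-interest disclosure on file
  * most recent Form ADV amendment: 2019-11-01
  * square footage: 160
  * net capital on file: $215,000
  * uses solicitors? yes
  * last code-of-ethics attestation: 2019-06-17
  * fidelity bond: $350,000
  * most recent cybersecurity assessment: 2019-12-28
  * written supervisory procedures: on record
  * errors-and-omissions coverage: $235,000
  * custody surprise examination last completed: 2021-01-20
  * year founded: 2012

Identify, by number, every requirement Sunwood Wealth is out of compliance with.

1. conflicts-of-interest disclosure absent → not met
2. condition 'uses solicitors' holds; fidelity bond $350,000 < $400,000 → not met
3. net capital $215,000 ≥ $175,000 → met
4. cybersecurity assessment 474 days ago vs limit 365 → not met
5. code-of-ethics attestation 668 days ago vs limit 730 → met
6. errors-and-omissions coverage $235,000 < $250,000 → not met
7. Form ADV amendment 531 days ago vs limit 540 → met
8. business-continuity plan present → met
9. written supervisory procedures present → met
10. custody surprise examination 85 days ago vs limit 90 → met
Not met: 1, 2, 4, 6

1, 2, 4, 6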